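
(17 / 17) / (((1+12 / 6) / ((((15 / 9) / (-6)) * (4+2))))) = -5 / 9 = -0.56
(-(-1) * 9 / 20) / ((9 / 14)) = 7 / 10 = 0.70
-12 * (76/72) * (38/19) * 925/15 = -14060/9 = -1562.22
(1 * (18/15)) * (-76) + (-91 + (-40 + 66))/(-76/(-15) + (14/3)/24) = -490332/4735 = -103.55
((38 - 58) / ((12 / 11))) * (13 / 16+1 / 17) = -4345 / 272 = -15.97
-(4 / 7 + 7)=-53 / 7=-7.57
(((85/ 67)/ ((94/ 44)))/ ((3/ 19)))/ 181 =35530/ 1709907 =0.02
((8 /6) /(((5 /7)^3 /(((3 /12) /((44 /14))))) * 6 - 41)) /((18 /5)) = -24010 /875907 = -0.03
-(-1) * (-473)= -473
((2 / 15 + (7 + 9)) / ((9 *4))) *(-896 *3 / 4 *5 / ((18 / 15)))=-33880 / 27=-1254.81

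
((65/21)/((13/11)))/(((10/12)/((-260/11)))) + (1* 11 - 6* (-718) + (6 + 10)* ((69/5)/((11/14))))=1742407/385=4525.73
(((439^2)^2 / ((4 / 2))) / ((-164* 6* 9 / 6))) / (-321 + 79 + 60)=37141383841 / 537264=69130.60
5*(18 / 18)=5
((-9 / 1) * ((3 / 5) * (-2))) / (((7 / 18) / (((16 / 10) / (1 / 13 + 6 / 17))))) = 1718496 / 16625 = 103.37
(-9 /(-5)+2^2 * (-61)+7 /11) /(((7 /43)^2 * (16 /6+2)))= -1953.28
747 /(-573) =-249 /191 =-1.30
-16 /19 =-0.84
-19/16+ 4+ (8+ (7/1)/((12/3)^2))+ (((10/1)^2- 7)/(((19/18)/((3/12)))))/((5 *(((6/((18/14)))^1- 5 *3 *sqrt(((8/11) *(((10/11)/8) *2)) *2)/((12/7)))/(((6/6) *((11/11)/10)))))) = 22275801/2088100- 82863 *sqrt(10)/417620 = 10.04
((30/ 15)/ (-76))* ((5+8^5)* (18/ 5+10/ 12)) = -229411/ 60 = -3823.52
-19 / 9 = -2.11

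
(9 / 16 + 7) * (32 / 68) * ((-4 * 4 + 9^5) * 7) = 50000951 / 34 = 1470616.21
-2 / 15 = -0.13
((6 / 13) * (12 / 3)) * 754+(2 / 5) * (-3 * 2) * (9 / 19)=1390.86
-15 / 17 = -0.88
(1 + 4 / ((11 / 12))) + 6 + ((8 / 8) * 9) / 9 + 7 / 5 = 757 / 55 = 13.76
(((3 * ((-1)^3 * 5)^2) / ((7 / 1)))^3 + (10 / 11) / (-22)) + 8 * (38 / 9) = 472023352 / 373527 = 1263.69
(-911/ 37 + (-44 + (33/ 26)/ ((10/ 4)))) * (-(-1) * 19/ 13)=-3112466/ 31265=-99.55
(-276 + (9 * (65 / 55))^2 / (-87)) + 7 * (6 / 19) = -18340515 / 66671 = -275.09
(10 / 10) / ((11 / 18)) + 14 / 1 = 172 / 11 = 15.64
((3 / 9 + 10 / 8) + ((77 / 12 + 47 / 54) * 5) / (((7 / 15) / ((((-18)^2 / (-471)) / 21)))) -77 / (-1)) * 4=7018399 / 23079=304.10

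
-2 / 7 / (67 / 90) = -180 / 469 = -0.38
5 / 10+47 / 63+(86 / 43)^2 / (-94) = 7127 / 5922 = 1.20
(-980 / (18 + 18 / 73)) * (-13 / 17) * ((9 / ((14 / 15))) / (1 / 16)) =3985800 / 629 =6336.72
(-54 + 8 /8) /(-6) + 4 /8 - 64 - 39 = -281 /3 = -93.67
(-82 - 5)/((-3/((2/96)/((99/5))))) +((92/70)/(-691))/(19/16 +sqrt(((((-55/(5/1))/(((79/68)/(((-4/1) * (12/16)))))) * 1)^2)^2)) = 282933904610123/9273142345143600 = 0.03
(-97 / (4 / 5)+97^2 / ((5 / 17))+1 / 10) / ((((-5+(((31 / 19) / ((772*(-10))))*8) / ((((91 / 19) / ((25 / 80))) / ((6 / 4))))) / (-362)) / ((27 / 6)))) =10382723.19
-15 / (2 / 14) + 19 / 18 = -103.94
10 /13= 0.77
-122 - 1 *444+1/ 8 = -4527/ 8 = -565.88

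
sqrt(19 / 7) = sqrt(133) / 7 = 1.65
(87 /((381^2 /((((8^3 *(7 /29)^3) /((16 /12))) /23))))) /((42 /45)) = 47040 /311983247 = 0.00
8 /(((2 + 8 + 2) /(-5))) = -10 /3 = -3.33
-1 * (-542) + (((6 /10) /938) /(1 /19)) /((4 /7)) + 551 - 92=2682737 /2680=1001.02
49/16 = 3.06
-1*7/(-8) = 7/8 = 0.88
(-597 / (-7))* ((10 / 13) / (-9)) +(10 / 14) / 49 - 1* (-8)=0.73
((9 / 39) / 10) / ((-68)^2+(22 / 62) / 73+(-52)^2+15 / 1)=6789 / 2160238600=0.00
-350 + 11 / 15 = -5239 / 15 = -349.27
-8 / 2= -4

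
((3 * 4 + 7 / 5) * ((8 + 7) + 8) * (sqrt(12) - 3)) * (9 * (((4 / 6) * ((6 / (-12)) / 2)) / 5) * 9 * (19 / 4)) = 2371599 / 200 - 790533 * sqrt(3) / 100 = -1834.44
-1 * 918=-918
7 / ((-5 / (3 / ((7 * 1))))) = -3 / 5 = -0.60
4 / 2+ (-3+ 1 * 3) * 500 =2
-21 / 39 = -7 / 13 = -0.54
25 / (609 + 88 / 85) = 2125 / 51853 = 0.04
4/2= 2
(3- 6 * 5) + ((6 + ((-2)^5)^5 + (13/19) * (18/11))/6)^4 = 151169563685178830521578899764738912693/154550410641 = 978124632980274466960152100.00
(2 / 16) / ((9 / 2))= 1 / 36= 0.03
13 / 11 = 1.18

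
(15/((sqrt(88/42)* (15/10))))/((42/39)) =65* sqrt(231)/154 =6.42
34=34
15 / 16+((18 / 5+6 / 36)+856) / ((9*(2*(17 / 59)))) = 6121573 / 36720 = 166.71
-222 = -222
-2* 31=-62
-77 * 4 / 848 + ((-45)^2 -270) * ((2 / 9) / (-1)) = -82757 / 212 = -390.36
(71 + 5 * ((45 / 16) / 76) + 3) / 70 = 12887 / 12160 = 1.06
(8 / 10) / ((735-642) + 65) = 2 / 395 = 0.01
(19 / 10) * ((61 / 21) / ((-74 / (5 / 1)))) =-1159 / 3108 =-0.37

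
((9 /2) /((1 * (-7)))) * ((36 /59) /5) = -162 /2065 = -0.08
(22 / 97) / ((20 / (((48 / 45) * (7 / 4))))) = 154 / 7275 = 0.02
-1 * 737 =-737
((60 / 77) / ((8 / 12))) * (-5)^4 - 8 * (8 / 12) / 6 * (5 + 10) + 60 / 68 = 2819855 / 3927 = 718.07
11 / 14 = 0.79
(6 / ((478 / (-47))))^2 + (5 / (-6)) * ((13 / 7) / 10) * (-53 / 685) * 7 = 202778189 / 469534620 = 0.43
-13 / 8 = -1.62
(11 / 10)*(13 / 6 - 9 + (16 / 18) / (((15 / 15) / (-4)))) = -2057 / 180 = -11.43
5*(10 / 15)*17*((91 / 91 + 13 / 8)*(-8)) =-1190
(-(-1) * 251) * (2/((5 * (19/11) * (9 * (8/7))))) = 19327/3420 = 5.65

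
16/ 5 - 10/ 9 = 94/ 45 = 2.09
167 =167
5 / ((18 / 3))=5 / 6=0.83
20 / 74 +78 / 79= 3676 / 2923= 1.26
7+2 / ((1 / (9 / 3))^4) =169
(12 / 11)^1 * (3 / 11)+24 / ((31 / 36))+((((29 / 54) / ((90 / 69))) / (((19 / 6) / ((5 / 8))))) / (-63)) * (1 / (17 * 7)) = 28.17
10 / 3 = 3.33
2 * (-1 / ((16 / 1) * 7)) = -1 / 56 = -0.02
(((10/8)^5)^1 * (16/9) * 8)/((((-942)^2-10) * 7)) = 3125/447226416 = 0.00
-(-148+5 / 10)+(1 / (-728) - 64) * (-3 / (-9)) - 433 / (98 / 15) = 305203 / 5096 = 59.89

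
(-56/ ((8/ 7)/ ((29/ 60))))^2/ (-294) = -41209/ 21600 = -1.91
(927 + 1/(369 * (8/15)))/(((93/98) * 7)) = 6385211/45756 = 139.55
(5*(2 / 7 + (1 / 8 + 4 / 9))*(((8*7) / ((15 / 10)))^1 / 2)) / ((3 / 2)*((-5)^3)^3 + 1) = -4310 / 158203071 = -0.00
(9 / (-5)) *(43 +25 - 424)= 3204 / 5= 640.80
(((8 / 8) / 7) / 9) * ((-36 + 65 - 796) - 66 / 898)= -344416 / 28287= -12.18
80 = 80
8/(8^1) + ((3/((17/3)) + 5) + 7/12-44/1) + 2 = -7117/204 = -34.89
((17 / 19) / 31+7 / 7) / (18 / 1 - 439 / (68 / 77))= -41208 / 19189031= -0.00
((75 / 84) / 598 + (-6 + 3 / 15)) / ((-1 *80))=0.07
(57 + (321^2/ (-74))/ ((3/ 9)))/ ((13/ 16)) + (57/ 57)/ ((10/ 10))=-2438759/ 481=-5070.19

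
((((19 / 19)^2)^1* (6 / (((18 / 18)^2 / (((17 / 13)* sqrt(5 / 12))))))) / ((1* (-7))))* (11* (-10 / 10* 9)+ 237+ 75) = -3621* sqrt(15) / 91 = -154.11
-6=-6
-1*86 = -86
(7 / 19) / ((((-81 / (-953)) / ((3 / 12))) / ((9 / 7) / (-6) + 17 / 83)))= -10483 / 1021896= -0.01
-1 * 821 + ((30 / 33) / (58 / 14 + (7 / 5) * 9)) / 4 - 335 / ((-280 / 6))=-18360319 / 22561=-813.81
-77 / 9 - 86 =-851 / 9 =-94.56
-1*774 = -774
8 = 8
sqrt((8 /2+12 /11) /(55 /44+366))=4* sqrt(226226) /16159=0.12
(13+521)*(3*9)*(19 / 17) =273942 / 17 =16114.24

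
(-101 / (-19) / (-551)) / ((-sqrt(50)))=0.00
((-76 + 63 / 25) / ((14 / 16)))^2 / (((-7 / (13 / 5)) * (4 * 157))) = -4.17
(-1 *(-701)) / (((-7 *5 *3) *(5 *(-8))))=701 / 4200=0.17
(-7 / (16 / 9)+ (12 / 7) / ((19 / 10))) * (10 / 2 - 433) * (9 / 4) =6220017 / 2128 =2922.94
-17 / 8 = -2.12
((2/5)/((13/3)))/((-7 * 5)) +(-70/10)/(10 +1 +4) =-3203/6825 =-0.47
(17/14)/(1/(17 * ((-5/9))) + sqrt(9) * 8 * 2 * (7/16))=1445/24864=0.06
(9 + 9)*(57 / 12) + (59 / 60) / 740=3796259 / 44400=85.50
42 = 42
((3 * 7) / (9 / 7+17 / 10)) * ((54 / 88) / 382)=19845 / 1756436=0.01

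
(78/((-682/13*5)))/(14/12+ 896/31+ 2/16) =-12168/1235575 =-0.01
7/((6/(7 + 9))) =18.67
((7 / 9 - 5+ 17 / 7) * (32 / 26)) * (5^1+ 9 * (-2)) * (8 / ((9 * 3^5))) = 14464 / 137781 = 0.10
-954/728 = -1.31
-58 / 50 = -29 / 25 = -1.16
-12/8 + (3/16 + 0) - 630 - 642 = -20373/16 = -1273.31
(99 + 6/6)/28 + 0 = 25/7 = 3.57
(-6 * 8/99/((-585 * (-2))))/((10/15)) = -4/6435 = -0.00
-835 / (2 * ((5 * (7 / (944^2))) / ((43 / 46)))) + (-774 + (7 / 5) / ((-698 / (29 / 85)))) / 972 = -461295880651370983 / 46423351800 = -9936720.70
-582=-582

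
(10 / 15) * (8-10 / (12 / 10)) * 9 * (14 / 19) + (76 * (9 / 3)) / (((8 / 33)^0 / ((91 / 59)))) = 350.19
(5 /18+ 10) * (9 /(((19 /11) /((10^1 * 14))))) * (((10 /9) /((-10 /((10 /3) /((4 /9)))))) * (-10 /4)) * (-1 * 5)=-8903125 /114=-78097.59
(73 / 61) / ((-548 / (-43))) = 3139 / 33428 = 0.09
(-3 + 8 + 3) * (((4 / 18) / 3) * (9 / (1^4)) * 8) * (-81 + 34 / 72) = -3435.85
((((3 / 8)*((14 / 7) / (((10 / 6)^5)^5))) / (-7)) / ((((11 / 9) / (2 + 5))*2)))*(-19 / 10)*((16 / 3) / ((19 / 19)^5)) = 144886352214753 / 16391277313232421875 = 0.00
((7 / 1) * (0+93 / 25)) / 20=651 / 500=1.30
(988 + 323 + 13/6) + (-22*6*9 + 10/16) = 3019/24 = 125.79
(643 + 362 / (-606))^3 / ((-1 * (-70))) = 3687396520112896 / 973634445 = 3787249.45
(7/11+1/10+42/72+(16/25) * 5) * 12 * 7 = 20881/55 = 379.65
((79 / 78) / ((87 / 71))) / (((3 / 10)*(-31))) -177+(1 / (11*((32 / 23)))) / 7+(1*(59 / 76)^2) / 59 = -49700190350311 / 280682097696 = -177.07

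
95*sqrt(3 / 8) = 58.18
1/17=0.06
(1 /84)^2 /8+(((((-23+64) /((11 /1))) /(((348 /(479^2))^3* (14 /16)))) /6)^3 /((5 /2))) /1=121448124263550505442499935664459787910957138359168841 /36042023863950243577313863680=3369625543837028683993690.00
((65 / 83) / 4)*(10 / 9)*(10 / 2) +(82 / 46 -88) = -2925227 / 34362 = -85.13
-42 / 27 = -14 / 9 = -1.56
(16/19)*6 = 96/19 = 5.05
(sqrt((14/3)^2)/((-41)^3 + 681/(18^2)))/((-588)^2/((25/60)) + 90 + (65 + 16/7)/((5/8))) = -2940/36036964885129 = -0.00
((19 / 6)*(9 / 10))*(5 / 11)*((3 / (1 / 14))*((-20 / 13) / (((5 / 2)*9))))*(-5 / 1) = 2660 / 143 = 18.60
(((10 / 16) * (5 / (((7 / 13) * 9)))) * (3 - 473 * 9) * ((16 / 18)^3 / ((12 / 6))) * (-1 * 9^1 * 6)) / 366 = 14747200 / 103761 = 142.13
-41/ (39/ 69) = -943/ 13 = -72.54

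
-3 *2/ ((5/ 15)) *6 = -108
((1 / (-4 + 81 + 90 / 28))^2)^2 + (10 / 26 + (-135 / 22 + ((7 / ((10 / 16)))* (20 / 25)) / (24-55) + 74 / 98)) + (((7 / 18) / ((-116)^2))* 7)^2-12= -8758227881111148386995702964407 / 506675391989686507013140915200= -17.29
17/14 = 1.21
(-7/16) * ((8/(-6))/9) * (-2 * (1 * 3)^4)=-10.50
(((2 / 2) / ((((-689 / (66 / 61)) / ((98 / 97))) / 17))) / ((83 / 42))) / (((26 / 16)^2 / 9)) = -2660055552 / 57185455951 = -0.05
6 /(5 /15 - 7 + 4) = -9 /4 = -2.25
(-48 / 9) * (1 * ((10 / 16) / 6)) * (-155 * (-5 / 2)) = -3875 / 18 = -215.28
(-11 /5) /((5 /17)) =-187 /25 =-7.48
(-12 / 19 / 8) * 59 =-177 / 38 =-4.66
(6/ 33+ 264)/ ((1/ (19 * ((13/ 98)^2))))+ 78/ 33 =4790435/ 52822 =90.69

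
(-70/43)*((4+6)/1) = -700/43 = -16.28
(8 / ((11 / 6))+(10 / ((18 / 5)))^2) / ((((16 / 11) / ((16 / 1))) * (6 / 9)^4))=10763 / 16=672.69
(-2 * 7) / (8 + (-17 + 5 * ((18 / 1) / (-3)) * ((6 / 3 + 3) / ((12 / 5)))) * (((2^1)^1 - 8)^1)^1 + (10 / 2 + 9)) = -14 / 499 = -0.03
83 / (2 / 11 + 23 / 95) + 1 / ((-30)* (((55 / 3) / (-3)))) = 47705579 / 243650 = 195.80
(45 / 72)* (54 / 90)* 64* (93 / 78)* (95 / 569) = 35340 / 7397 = 4.78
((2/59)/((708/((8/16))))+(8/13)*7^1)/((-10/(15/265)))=-467849/19187272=-0.02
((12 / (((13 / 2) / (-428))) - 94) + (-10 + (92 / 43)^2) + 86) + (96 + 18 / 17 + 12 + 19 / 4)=-689.77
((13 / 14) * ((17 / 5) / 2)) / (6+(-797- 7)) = -0.00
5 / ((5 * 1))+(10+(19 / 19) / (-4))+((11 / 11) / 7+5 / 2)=375 / 28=13.39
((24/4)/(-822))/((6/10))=-5/411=-0.01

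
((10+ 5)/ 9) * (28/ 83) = 140/ 249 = 0.56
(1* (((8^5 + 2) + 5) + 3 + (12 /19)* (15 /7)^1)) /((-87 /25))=-36330450 /3857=-9419.35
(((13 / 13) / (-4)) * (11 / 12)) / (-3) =11 / 144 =0.08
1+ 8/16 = 3/2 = 1.50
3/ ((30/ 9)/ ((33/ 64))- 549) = -0.01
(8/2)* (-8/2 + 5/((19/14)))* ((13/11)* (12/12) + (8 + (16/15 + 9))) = -25408/1045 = -24.31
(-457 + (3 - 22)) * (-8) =3808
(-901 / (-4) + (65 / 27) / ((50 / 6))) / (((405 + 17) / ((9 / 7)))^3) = 3288357 / 515538933280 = 0.00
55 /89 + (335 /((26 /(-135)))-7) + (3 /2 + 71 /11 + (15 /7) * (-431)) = -2661.42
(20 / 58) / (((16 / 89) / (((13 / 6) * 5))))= 28925 / 1392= 20.78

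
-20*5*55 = -5500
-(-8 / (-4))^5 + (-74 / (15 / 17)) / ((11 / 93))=-40758 / 55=-741.05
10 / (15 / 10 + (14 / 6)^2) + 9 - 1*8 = 61 / 25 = 2.44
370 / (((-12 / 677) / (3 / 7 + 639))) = -93432770 / 7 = -13347538.57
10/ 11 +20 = 230/ 11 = 20.91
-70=-70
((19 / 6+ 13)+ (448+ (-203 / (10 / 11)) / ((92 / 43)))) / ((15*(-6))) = -993043 / 248400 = -4.00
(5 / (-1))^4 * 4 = 2500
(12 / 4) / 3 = 1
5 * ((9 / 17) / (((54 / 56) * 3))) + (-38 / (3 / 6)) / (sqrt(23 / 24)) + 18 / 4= 1657 / 306 - 152 * sqrt(138) / 23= -72.22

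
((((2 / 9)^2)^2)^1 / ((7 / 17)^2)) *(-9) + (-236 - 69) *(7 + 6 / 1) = -141638389 / 35721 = -3965.13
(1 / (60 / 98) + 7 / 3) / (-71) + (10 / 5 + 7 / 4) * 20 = 159631 / 2130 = 74.94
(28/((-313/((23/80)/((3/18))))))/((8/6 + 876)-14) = -207/1158100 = -0.00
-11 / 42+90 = 3769 / 42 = 89.74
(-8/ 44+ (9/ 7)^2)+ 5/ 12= 12211/ 6468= 1.89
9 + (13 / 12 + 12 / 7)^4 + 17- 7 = 3995756209 / 49787136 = 80.26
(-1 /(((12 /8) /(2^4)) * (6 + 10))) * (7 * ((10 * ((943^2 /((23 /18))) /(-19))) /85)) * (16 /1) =103926144 /323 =321752.77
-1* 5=-5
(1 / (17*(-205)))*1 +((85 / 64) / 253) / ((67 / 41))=11060361 / 3780751040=0.00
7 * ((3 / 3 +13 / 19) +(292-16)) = 36932 / 19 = 1943.79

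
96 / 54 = 16 / 9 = 1.78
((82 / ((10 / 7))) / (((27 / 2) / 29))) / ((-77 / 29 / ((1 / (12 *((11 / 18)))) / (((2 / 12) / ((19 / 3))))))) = -1310278 / 5445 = -240.64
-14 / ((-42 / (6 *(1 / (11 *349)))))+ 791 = 791.00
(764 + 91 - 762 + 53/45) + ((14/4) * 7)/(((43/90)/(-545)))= -27852.92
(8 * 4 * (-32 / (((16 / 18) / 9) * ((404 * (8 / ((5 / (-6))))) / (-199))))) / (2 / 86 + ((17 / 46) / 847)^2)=-3507258530243160 / 153323036971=-22874.96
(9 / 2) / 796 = 9 / 1592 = 0.01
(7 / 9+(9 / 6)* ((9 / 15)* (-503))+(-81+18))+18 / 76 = -440056 / 855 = -514.69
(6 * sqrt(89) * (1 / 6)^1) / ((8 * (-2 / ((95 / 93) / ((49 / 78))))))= -1235 * sqrt(89) / 12152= -0.96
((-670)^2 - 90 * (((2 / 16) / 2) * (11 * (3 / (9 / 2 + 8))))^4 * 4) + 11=17956429326711 / 40000000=448910.73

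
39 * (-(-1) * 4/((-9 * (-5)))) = 52/15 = 3.47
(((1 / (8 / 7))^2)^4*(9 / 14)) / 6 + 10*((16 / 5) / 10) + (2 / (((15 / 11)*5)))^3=92353838193247 / 28311552000000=3.26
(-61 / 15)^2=3721 / 225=16.54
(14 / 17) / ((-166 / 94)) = -658 / 1411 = -0.47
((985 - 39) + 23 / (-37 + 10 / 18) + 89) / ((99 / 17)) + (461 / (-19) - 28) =781217 / 6232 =125.36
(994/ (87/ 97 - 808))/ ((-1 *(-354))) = -0.00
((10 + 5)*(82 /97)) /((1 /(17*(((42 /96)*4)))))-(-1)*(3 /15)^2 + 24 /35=12832013 /33950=377.97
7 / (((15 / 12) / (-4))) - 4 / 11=-1252 / 55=-22.76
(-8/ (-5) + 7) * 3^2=387/ 5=77.40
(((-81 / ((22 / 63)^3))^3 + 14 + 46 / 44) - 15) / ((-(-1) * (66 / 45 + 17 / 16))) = -124626747439165150131105 / 45800775949984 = -2721061922.08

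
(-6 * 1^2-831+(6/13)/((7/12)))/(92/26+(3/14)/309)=-1045038/4423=-236.27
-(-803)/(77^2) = 73/539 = 0.14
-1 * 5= -5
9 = 9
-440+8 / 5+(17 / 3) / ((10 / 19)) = -12829 / 30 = -427.63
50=50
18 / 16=9 / 8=1.12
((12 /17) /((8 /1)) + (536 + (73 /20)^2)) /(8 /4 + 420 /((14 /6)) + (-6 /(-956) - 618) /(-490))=43752214023 /14593969940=3.00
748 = 748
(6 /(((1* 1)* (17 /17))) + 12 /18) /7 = 20 /21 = 0.95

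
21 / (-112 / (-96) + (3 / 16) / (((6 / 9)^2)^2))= 16128 / 1625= 9.92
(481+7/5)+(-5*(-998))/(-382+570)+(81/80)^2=153398287/300800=509.97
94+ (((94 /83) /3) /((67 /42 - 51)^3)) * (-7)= 69704425218718 /741536265625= 94.00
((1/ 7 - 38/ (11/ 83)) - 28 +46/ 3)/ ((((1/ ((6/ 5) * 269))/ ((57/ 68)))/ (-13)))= 13779015783/ 13090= 1052636.81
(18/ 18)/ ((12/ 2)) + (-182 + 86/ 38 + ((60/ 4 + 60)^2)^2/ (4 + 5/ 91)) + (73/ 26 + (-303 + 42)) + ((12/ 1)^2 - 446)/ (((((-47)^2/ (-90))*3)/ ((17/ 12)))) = 523641210596152/ 67111629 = 7802540.61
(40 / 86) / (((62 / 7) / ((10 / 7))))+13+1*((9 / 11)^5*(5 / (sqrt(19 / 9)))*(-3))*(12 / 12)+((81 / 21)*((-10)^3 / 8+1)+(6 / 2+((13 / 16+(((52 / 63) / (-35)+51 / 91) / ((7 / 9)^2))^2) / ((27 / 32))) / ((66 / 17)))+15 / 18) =-26665217420985198173 / 57856063685770350 - 2657205*sqrt(19) / 3059969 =-464.67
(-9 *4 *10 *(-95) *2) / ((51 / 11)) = 250800 / 17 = 14752.94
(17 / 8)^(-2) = 64 / 289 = 0.22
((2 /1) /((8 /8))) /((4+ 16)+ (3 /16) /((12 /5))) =128 /1285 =0.10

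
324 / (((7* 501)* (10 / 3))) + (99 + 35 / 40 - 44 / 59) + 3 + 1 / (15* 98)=5918567881 / 57935640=102.16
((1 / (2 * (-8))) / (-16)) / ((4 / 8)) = 1 / 128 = 0.01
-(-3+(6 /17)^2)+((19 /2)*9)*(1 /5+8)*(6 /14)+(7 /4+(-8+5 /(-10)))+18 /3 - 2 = 12162149 /40460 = 300.60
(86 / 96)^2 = 1849 / 2304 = 0.80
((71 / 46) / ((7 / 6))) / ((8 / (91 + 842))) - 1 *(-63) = 279873 / 1288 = 217.29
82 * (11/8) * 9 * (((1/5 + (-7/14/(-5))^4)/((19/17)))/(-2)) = -138075003/1520000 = -90.84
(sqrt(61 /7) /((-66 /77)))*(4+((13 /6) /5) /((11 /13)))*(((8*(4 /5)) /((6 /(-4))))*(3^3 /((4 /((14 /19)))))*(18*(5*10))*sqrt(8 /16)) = 1500912*sqrt(854) /209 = 209863.97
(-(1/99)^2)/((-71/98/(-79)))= -7742/695871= -0.01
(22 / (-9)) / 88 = -1 / 36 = -0.03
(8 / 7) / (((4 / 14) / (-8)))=-32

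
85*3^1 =255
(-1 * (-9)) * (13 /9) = 13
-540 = -540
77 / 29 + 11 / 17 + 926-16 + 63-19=471950 / 493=957.30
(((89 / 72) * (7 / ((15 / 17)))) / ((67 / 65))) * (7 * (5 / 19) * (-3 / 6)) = -4818905 / 549936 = -8.76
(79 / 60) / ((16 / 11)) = 869 / 960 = 0.91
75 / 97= 0.77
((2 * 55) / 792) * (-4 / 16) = -5 / 144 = -0.03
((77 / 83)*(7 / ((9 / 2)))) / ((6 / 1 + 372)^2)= 11 / 1089126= 0.00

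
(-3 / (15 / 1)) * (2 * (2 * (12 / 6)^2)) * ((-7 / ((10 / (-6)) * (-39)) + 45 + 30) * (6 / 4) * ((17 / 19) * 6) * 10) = -23833728 / 1235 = -19298.57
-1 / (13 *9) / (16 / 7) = -7 / 1872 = -0.00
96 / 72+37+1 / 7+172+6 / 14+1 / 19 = 84172 / 399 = 210.96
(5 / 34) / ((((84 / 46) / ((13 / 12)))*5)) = 299 / 17136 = 0.02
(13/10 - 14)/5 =-127/50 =-2.54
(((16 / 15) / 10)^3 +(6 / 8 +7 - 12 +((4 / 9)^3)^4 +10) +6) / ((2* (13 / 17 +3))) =3526338257954100023 / 2259436291848000000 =1.56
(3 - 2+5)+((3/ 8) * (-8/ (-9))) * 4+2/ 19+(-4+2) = 310/ 57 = 5.44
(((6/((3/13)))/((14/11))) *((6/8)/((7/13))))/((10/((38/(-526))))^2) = 2013297/1355712400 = 0.00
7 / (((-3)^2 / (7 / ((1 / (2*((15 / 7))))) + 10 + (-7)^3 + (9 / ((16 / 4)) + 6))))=-917 / 4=-229.25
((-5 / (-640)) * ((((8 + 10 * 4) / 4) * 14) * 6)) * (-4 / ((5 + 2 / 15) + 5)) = -945 / 304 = -3.11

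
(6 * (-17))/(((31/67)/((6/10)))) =-132.27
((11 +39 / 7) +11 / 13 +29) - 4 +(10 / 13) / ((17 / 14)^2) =1129260 / 26299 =42.94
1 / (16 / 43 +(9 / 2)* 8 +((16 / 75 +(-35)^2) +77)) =0.00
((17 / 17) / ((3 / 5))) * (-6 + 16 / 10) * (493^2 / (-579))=5347078 / 1737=3078.34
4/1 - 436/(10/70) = -3048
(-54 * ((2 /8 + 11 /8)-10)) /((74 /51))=311.69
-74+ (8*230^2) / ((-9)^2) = 417206 / 81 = 5150.69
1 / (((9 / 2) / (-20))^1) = -40 / 9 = -4.44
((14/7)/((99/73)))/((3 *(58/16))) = 1168/8613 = 0.14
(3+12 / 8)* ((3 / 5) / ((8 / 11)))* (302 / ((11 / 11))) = 44847 / 40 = 1121.18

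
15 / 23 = 0.65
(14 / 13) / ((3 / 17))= 238 / 39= 6.10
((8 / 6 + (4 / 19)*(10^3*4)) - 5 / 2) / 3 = 95867 / 342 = 280.31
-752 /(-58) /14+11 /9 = 3925 /1827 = 2.15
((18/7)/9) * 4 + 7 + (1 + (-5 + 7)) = 78/7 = 11.14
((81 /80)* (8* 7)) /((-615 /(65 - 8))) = -10773 /2050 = -5.26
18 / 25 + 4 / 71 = 1378 / 1775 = 0.78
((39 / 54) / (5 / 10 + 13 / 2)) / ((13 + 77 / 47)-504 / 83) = 50713 / 4210416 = 0.01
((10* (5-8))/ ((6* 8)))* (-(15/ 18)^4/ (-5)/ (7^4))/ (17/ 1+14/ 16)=-625/ 444972528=-0.00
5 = 5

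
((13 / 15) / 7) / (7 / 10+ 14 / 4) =13 / 441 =0.03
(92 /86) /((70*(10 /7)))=23 /2150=0.01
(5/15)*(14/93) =14/279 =0.05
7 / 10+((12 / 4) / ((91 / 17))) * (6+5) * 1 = 6247 / 910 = 6.86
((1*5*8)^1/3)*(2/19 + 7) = 1800/19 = 94.74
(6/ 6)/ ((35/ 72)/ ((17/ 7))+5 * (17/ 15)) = 1224/ 7181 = 0.17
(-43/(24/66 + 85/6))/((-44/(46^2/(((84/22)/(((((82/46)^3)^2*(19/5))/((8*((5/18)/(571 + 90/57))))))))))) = 9564624645612201/8167707100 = 1171029.34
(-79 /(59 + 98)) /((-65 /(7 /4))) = 553 /40820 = 0.01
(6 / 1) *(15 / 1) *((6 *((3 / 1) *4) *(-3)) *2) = -38880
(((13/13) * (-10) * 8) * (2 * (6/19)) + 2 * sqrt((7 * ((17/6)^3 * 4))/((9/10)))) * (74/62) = -35520/589 + 1258 * sqrt(1785)/837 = 3.19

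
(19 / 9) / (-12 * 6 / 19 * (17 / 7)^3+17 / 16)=-1981168 / 49940883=-0.04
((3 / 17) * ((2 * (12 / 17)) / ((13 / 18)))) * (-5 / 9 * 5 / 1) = -3600 / 3757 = -0.96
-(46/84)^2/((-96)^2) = -529/16257024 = -0.00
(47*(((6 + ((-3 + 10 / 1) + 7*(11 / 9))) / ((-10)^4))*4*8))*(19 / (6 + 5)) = 346484 / 61875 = 5.60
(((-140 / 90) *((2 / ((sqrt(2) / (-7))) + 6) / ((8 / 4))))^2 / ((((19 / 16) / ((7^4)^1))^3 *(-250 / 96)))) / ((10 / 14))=-41692249609493676032 / 115745625 + 8711813351237484544 *sqrt(2) / 38581875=-40875461400.33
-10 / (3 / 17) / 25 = -34 / 15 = -2.27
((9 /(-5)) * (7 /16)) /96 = -21 /2560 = -0.01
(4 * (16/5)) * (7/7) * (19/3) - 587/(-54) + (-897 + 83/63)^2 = 31844840821/39690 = 802339.15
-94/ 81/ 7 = -94/ 567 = -0.17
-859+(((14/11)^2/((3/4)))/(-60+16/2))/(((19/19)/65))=-312797/363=-861.70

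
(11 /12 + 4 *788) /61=51.69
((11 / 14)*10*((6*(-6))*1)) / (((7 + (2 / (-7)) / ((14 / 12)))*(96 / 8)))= -1155 / 331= -3.49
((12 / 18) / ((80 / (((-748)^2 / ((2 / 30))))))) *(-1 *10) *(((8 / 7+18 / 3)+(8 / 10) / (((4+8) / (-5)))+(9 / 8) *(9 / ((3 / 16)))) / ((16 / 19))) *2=-4242264235 / 42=-101006291.31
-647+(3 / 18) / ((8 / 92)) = -7741 / 12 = -645.08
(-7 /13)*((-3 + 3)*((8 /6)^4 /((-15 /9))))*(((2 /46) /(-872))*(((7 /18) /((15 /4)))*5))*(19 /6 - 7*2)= 0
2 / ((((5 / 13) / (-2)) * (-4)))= 13 / 5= 2.60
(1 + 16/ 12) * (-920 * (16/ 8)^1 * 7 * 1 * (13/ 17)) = -1172080/ 51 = -22981.96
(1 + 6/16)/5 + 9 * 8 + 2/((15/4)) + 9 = 9817/120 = 81.81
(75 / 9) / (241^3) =25 / 41992563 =0.00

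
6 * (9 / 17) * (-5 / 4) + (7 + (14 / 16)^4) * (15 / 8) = 5711775 / 557056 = 10.25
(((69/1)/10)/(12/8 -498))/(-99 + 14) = 23/140675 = 0.00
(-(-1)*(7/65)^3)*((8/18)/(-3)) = -1372/7414875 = -0.00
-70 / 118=-35 / 59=-0.59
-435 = -435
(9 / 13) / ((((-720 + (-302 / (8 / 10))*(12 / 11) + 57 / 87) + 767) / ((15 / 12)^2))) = -71775 / 24162944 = -0.00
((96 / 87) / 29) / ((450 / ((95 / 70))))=152 / 1324575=0.00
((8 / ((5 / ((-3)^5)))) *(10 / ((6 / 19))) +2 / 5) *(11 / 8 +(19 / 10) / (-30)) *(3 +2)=-24223073 / 300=-80743.58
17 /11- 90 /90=6 /11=0.55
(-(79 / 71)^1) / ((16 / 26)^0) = -79 / 71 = -1.11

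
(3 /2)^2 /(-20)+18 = 1431 /80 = 17.89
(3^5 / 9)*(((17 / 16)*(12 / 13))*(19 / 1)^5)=3409588323 / 52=65569006.21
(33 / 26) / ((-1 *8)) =-33 / 208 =-0.16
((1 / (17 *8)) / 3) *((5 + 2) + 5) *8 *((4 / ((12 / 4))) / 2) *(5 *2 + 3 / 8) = 83 / 51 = 1.63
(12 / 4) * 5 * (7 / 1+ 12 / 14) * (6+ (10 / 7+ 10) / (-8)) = 26400 / 49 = 538.78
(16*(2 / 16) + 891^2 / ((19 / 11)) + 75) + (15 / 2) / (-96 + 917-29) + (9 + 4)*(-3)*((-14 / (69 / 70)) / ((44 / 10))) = 106096615561 / 230736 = 459818.21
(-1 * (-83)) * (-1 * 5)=-415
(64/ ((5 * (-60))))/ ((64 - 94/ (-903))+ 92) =-2408/ 1762025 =-0.00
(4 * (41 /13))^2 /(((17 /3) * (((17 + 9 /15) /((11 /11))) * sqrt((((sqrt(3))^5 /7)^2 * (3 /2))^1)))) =117670 * sqrt(2) /284427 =0.59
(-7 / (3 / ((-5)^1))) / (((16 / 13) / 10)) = 2275 / 24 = 94.79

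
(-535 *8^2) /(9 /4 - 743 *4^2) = 136960 /47543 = 2.88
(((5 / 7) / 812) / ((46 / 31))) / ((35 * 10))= 31 / 18302480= 0.00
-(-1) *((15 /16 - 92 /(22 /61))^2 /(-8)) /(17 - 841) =2000862361 /204193792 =9.80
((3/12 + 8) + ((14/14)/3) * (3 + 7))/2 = 139/24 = 5.79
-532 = -532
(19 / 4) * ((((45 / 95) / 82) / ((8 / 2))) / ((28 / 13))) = 117 / 36736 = 0.00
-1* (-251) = 251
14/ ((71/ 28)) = 392/ 71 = 5.52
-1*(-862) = 862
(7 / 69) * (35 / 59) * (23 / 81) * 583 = 142835 / 14337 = 9.96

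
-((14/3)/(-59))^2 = -196/31329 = -0.01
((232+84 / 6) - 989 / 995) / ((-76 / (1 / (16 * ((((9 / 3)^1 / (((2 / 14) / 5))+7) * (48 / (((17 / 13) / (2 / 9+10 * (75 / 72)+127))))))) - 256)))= 28815411578817089 / 34915774566400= 825.28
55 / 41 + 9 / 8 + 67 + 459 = 173337 / 328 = 528.47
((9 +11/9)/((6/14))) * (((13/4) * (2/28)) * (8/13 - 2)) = -23/3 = -7.67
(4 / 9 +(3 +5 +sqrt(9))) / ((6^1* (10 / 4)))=103 / 135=0.76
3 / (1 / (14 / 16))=21 / 8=2.62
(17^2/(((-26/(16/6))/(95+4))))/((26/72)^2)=-49439808/2197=-22503.33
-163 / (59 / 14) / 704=-1141 / 20768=-0.05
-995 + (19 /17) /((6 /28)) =-50479 /51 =-989.78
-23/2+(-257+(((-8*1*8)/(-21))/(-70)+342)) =107981/1470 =73.46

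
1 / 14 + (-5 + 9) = 57 / 14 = 4.07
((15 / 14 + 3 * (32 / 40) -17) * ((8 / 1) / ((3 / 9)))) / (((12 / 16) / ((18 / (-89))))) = 272736 / 3115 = 87.56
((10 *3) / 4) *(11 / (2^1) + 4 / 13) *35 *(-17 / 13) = -1993.60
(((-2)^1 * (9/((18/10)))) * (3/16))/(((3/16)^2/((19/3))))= -3040/9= -337.78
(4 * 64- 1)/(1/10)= 2550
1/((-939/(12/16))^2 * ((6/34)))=17/4702512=0.00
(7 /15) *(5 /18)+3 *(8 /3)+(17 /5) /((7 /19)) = 32807 /1890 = 17.36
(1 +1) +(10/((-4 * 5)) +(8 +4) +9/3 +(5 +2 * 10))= 83/2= 41.50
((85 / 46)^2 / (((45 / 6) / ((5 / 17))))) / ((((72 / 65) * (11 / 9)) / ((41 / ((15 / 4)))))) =226525 / 209484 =1.08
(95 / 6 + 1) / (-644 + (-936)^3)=-101 / 4920159000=-0.00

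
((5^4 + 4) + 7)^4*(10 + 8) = 2945106252288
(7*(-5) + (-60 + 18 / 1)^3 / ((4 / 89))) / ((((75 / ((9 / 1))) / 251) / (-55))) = 13654467519 / 5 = 2730893503.80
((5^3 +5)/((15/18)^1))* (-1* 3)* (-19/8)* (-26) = -28899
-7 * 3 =-21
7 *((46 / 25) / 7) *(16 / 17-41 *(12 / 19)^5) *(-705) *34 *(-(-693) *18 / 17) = 4330701483115392 / 42093683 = 102882455.86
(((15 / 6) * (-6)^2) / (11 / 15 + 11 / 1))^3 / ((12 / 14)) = 717609375 / 1362944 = 526.51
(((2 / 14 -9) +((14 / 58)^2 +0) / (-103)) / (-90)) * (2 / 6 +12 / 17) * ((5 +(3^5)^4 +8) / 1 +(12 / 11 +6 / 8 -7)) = 4852480264559135897 / 13606740840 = 356623259.13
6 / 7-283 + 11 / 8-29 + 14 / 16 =-8649 / 28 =-308.89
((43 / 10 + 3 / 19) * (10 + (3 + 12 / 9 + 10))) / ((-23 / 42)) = -432817 / 2185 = -198.09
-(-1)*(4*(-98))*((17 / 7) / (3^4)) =-952 / 81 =-11.75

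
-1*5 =-5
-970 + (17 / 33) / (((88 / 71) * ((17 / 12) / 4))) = -117228 / 121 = -968.83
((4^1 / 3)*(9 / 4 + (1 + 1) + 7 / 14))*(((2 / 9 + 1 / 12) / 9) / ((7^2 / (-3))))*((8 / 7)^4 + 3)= -2361491 / 38118276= -0.06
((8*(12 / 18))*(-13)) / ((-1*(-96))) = -13 / 18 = -0.72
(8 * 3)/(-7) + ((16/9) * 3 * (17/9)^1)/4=-172/189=-0.91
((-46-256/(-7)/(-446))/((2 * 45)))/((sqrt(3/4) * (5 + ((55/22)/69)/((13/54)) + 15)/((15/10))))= -3584711 * sqrt(3)/141075375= -0.04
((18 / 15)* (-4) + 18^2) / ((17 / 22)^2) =772464 / 1445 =534.58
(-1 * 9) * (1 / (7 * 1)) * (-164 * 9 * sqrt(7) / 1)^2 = -19607184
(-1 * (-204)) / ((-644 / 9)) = -459 / 161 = -2.85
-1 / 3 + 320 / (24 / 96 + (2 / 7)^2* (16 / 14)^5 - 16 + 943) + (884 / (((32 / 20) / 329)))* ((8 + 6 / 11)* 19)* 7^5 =3333860943960675414278 / 6721099605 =496029093435.92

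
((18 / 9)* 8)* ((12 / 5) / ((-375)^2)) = 64 / 234375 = 0.00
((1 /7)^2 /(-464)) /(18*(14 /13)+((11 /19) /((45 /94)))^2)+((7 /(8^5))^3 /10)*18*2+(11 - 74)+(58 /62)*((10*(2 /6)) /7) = -9003847067595637257334654597 /143935963541878656120913920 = -62.55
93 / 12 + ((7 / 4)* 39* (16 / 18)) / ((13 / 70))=4013 / 12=334.42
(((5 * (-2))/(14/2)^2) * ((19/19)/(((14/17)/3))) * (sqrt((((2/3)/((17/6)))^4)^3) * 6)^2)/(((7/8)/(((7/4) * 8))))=-144955146240/11755260433518119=-0.00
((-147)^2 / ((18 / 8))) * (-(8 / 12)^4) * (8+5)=-1997632 / 81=-24662.12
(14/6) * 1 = 7/3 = 2.33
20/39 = 0.51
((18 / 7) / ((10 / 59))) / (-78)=-177 / 910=-0.19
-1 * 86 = -86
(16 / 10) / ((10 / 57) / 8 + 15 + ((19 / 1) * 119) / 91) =23712 / 590845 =0.04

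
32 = 32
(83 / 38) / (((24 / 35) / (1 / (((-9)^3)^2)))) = 2905 / 484674192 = 0.00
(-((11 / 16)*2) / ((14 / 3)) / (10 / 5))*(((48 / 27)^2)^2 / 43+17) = -53477897 / 21065184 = -2.54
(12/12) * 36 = 36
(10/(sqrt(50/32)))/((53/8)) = 64/53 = 1.21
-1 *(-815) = 815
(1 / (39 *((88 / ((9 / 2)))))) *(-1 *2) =-3 / 1144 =-0.00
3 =3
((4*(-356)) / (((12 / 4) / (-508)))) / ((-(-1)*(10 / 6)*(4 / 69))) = 12478512 / 5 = 2495702.40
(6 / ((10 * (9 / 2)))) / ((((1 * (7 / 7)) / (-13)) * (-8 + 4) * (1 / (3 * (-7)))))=-91 / 10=-9.10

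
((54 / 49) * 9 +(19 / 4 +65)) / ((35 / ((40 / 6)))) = 15.17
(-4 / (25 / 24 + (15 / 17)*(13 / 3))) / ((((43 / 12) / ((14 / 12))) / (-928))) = 21202944 / 85355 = 248.41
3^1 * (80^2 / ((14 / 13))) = 124800 / 7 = 17828.57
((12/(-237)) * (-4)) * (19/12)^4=130321/102384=1.27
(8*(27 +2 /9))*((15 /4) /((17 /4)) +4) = 162680 /153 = 1063.27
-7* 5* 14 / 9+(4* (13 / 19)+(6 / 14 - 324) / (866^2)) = -46418163979 / 897697332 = -51.71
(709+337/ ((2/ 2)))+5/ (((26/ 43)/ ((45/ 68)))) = 1051.47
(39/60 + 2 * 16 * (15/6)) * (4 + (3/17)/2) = 224207/680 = 329.72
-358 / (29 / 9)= -3222 / 29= -111.10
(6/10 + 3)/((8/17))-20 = -247/20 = -12.35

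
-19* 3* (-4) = 228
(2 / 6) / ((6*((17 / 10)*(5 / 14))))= 14 / 153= 0.09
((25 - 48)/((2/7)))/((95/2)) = -161/95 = -1.69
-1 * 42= -42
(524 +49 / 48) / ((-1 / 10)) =-126005 / 24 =-5250.21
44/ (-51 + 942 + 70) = 44/ 961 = 0.05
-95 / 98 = -0.97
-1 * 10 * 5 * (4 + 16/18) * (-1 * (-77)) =-169400/9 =-18822.22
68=68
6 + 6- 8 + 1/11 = 45/11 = 4.09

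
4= 4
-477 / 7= -68.14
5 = 5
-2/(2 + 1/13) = -26/27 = -0.96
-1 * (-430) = 430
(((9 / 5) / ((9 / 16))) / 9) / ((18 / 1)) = 8 / 405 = 0.02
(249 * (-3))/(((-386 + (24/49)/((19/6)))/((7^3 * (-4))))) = -477083502/179611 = -2656.20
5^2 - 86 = -61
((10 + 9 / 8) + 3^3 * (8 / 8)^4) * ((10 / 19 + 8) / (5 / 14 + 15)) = 34587 / 1634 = 21.17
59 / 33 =1.79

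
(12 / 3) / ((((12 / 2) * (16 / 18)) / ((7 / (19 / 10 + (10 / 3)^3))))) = 2835 / 21026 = 0.13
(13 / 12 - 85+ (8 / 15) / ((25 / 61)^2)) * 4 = -3027803 / 9375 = -322.97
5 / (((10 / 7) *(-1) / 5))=-35 / 2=-17.50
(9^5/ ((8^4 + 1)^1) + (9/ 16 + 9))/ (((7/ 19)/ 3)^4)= 16590075071625/ 157390352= 105407.19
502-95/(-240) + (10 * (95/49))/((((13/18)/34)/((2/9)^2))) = 50218165/91728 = 547.47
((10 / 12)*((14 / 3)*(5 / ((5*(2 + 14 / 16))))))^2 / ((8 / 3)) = 9800 / 14283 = 0.69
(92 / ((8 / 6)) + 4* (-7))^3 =68921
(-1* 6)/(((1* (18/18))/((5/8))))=-15/4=-3.75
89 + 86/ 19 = 1777/ 19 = 93.53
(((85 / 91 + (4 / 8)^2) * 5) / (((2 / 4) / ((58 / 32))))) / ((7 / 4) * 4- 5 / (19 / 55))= -1187405 / 413504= -2.87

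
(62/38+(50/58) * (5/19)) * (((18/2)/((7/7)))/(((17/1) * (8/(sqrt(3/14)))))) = 576 * sqrt(42)/65569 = 0.06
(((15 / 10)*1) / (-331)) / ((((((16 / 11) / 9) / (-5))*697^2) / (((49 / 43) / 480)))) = 4851 / 7080467964928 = 0.00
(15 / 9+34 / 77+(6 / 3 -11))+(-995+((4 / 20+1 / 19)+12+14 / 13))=-282021973 / 285285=-988.56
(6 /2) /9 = 1 /3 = 0.33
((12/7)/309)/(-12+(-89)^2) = 4/5702389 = 0.00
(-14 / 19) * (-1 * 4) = 56 / 19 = 2.95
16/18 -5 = -37/9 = -4.11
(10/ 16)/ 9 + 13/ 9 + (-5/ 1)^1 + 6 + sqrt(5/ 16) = 3.07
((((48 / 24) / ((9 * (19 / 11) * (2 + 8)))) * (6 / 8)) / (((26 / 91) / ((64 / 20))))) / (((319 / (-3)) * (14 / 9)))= -9 / 13775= -0.00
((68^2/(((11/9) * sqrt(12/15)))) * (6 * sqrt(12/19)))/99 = 27744 * sqrt(285)/2299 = 203.73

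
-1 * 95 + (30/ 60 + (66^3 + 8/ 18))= 287401.94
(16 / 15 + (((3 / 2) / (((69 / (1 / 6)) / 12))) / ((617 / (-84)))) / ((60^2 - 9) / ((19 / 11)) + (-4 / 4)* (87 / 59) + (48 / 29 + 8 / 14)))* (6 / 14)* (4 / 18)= 1131153190724 / 11134818931635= 0.10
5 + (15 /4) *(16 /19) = 155 /19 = 8.16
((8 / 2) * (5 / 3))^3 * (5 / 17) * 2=80000 / 459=174.29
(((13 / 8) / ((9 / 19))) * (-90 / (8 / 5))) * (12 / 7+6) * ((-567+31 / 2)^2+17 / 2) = -202844804175 / 448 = -452778580.75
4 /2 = 2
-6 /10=-3 /5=-0.60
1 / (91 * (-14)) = -0.00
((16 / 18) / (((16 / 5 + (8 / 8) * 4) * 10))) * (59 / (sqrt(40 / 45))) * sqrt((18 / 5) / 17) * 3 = 59 * sqrt(85) / 510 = 1.07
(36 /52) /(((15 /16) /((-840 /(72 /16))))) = -1792 /13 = -137.85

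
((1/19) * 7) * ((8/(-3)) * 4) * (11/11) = -224/57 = -3.93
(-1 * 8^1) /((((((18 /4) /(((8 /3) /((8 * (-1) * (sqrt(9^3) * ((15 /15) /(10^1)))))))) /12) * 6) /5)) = 1600 /729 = 2.19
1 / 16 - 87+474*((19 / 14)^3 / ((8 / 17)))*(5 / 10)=25726459 / 21952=1171.94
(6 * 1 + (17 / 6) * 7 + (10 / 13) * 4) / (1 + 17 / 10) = 10.71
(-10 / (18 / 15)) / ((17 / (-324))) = 2700 / 17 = 158.82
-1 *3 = -3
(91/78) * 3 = 7/2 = 3.50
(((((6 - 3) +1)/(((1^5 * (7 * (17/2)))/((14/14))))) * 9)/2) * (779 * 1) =28044/119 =235.66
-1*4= -4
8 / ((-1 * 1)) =-8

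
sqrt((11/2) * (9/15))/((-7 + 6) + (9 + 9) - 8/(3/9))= -sqrt(330)/70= -0.26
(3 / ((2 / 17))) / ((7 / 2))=51 / 7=7.29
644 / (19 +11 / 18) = 11592 / 353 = 32.84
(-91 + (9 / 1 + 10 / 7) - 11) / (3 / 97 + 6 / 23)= -1430071 / 4557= -313.82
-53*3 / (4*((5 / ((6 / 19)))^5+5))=-309096 / 7737848255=-0.00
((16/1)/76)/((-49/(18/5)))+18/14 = 5913/4655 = 1.27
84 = 84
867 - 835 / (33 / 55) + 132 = -1178 / 3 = -392.67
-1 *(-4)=4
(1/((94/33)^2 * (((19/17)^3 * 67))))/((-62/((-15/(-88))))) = -7295805/2014062712768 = -0.00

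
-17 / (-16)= 17 / 16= 1.06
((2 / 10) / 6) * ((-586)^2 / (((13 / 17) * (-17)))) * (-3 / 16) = 85849 / 520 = 165.09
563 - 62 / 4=1095 / 2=547.50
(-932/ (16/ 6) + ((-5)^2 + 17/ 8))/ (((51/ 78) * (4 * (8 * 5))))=-33527/ 10880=-3.08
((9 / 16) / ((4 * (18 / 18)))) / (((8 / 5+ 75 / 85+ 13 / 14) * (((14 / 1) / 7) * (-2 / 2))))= -595 / 28864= -0.02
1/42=0.02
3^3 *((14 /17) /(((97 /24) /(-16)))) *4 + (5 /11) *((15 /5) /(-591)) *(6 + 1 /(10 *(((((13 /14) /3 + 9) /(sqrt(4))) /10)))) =-352.11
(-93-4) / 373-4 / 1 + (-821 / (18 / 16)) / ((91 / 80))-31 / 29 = -5730894916 / 8859123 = -646.89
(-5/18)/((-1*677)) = 5/12186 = 0.00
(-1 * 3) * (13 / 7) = -39 / 7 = -5.57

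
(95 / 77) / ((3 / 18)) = 570 / 77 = 7.40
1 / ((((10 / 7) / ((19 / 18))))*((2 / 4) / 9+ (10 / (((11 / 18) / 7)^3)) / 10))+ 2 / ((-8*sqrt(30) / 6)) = 177023 / 360080990-sqrt(30) / 20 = -0.27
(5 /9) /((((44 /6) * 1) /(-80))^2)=8000 /121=66.12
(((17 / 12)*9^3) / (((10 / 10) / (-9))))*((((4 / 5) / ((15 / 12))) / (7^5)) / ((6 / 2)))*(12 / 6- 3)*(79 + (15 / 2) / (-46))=89886429 / 9664025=9.30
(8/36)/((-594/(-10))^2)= 50/793881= 0.00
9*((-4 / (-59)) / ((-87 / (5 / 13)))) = -60 / 22243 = -0.00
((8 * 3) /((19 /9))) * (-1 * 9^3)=-157464 /19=-8287.58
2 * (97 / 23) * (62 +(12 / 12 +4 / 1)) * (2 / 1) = 25996 / 23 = 1130.26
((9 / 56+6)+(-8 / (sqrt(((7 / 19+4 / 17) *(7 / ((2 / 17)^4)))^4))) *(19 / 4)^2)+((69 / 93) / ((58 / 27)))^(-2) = 224214107416663943879 / 15416632111832569800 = 14.54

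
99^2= 9801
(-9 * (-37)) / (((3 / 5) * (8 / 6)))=1665 / 4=416.25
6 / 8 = 3 / 4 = 0.75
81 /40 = 2.02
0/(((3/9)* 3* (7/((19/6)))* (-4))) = 0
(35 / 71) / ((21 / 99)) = 165 / 71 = 2.32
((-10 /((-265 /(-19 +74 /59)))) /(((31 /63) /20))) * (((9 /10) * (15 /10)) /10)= -1780947 /484685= -3.67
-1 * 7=-7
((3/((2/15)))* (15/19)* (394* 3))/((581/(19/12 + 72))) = 117416925/44156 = 2659.14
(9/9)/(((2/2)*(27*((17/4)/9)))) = 0.08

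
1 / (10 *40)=1 / 400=0.00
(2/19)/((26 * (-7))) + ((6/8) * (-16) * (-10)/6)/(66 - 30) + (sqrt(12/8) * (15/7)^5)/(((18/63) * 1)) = 8636/15561 + 759375 * sqrt(6)/9604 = 194.23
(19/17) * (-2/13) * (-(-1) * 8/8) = -38/221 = -0.17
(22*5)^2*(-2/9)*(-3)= 24200/3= 8066.67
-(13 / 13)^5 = -1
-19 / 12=-1.58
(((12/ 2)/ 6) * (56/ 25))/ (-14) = -4/ 25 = -0.16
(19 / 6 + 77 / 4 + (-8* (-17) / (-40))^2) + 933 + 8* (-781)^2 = 1464196493 / 300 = 4880654.98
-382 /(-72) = 191 /36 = 5.31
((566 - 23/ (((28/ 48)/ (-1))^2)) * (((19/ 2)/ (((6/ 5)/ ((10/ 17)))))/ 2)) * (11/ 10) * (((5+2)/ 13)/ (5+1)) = 12760495/ 111384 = 114.56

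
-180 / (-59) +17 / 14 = 3523 / 826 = 4.27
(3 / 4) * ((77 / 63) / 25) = 11 / 300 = 0.04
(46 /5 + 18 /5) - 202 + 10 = -896 /5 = -179.20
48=48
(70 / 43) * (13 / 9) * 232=211120 / 387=545.53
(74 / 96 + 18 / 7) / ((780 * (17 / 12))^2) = 1123 / 410264400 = 0.00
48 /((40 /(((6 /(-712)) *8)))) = -36 /445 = -0.08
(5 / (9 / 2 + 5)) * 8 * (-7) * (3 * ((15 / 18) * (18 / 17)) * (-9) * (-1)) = -226800 / 323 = -702.17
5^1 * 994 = 4970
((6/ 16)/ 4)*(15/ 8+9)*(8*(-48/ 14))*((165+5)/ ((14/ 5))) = -332775/ 196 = -1697.83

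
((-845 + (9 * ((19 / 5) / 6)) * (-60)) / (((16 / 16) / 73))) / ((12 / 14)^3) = -29721293 / 216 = -137598.58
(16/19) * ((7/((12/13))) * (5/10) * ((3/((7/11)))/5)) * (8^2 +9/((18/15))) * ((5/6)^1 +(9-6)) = 470327/570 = 825.14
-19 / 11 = -1.73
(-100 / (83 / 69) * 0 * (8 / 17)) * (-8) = 0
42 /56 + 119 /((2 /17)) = 1012.25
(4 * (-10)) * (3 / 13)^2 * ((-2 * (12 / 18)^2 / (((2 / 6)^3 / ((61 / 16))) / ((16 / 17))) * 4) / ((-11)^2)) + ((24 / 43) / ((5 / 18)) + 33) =3069887991 / 74741095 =41.07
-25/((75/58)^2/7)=-23548/225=-104.66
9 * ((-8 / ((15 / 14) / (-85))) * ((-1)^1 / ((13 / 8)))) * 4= -14060.31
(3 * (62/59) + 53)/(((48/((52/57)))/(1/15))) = 43069/605340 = 0.07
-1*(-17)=17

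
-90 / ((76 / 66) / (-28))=41580 / 19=2188.42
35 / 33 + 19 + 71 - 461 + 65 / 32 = -388511 / 1056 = -367.91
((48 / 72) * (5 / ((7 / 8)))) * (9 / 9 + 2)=11.43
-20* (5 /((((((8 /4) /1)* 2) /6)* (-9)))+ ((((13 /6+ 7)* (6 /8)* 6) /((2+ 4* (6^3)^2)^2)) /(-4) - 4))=3672904190785 /37995560592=96.67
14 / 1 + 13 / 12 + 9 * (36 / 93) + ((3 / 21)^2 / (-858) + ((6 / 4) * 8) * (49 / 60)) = 28.37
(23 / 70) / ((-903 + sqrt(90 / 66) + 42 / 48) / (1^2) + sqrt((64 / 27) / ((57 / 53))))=173052 / (35 * (-13575177 + 1368 * sqrt(165) + 704 * sqrt(1007)))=-0.00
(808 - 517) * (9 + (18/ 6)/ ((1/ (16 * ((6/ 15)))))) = 41031/ 5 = 8206.20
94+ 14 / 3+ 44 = 142.67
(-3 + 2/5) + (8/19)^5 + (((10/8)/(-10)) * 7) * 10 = -561419113/49521980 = -11.34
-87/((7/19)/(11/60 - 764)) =3607397/20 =180369.85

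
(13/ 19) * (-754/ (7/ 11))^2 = 894275668/ 931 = 960553.89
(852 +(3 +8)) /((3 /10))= 8630 /3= 2876.67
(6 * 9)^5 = 459165024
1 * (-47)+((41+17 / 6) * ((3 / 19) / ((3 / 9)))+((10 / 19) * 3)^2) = -17143 / 722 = -23.74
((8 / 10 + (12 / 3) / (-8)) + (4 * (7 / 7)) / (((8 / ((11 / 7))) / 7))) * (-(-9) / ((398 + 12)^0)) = 261 / 5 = 52.20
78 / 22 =39 / 11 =3.55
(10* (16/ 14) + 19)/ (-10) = -213/ 70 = -3.04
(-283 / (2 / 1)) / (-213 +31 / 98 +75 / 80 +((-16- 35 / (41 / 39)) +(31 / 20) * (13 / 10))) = 113709400 / 208151571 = 0.55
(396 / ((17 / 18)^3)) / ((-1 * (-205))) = 2309472 / 1007165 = 2.29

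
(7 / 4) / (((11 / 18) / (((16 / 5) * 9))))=4536 / 55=82.47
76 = 76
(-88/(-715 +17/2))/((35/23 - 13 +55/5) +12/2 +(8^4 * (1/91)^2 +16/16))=16760744/944136927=0.02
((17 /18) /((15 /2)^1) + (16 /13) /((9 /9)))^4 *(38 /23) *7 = 8549076794082986 /218190742014375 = 39.18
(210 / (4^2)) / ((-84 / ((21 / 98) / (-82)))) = 15 / 36736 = 0.00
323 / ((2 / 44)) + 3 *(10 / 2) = 7121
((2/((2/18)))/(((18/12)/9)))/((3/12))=432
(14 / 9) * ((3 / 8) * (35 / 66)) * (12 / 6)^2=245 / 198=1.24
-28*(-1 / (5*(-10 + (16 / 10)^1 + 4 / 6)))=-21 / 29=-0.72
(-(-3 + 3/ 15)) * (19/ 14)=19/ 5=3.80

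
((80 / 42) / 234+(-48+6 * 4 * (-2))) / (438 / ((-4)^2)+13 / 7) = -1886816 / 574587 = -3.28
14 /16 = 7 /8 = 0.88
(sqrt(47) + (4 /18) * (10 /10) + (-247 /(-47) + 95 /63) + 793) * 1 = sqrt(47) + 2368757 /2961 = 806.84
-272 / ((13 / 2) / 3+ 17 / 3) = -34.72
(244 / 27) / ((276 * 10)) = 61 / 18630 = 0.00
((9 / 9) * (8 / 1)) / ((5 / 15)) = 24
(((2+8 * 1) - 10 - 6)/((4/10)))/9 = -5/3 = -1.67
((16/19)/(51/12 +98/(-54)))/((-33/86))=-49536/54967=-0.90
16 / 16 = 1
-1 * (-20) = 20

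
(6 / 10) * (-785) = -471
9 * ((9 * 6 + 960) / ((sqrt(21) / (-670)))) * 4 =-5337103.33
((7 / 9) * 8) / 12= 14 / 27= 0.52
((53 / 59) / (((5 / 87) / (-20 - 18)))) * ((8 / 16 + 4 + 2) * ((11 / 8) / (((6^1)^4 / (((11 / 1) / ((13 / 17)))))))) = -60070571 / 1019520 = -58.92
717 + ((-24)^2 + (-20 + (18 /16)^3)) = 652505 /512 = 1274.42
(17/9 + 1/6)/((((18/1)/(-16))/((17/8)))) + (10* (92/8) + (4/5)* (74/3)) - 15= 93839/810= 115.85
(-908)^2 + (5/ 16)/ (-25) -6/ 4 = 65956999/ 80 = 824462.49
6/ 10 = 3/ 5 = 0.60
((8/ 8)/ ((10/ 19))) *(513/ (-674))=-1.45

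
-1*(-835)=835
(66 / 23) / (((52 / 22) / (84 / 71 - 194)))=-4969470 / 21229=-234.09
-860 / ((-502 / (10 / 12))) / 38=1075 / 28614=0.04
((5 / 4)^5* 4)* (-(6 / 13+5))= -221875 / 3328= -66.67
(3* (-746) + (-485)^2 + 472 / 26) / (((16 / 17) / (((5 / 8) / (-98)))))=-257470695 / 163072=-1578.88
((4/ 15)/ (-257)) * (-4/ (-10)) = -8/ 19275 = -0.00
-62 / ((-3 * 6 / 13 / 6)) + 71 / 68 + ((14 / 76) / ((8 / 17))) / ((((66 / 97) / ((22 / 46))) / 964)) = 95380025 / 178296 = 534.95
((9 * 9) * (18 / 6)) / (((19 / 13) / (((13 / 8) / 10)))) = 41067 / 1520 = 27.02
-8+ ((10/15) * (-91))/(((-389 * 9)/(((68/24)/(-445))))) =-112173587/14021505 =-8.00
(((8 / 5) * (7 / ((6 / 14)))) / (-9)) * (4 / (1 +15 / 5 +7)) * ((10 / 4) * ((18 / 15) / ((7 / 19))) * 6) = -8512 / 165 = -51.59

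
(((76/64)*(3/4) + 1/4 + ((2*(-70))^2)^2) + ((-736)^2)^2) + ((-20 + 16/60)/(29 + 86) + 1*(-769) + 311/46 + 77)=32437586216782981/110400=293818715731.73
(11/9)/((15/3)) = 11/45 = 0.24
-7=-7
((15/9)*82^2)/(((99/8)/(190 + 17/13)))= 222967840/1287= 173246.18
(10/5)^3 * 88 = 704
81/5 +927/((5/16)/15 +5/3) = 8483/15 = 565.53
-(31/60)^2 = -961/3600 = -0.27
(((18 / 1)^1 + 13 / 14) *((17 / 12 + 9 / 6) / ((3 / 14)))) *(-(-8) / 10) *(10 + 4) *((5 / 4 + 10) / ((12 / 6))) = 64925 / 4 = 16231.25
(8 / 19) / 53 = 8 / 1007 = 0.01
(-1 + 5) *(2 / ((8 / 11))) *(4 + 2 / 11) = 46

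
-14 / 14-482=-483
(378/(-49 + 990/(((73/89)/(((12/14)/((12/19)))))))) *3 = 289737/406003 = 0.71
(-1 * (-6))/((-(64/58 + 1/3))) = -522/125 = -4.18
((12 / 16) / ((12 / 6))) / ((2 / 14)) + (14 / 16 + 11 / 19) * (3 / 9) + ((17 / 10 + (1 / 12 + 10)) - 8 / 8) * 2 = 9377 / 380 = 24.68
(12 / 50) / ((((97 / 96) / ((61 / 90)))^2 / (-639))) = -405797376 / 5880625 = -69.01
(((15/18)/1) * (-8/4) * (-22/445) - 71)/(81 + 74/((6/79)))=-18935/281774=-0.07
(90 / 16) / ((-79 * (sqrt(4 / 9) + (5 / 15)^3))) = -0.10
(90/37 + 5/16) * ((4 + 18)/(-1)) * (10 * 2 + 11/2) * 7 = -6381375/592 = -10779.35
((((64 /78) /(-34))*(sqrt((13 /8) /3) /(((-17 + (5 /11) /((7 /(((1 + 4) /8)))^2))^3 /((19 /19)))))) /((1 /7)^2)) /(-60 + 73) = 8045671356563456*sqrt(78) /5211387577312428786651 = 0.00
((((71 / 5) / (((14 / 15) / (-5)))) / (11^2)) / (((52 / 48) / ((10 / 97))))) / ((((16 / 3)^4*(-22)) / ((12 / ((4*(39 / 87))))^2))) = 9794096775 / 65062061768704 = 0.00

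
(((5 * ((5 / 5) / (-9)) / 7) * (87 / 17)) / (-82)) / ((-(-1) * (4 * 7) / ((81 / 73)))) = 3915 / 19945352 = 0.00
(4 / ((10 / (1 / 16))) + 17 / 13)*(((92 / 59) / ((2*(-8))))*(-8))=15939 / 15340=1.04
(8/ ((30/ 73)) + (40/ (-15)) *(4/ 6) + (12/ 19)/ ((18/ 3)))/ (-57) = -0.31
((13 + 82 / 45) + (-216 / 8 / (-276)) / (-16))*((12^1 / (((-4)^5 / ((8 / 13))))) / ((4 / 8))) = -981419 / 4592640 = -0.21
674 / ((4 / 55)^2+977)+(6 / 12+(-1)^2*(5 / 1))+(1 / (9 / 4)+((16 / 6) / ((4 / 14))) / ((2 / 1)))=200396177 / 17732646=11.30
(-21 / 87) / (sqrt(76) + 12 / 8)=42 / 8555 - 56* sqrt(19) / 8555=-0.02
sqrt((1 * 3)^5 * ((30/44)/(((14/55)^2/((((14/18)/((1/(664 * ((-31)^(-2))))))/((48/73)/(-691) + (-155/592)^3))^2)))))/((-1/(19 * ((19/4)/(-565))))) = 470373212569663488 * sqrt(110)/21479935569599857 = 229.67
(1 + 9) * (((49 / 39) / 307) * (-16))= -7840 / 11973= -0.65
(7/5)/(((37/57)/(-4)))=-1596/185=-8.63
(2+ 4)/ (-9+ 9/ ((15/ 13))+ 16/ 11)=165/ 7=23.57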